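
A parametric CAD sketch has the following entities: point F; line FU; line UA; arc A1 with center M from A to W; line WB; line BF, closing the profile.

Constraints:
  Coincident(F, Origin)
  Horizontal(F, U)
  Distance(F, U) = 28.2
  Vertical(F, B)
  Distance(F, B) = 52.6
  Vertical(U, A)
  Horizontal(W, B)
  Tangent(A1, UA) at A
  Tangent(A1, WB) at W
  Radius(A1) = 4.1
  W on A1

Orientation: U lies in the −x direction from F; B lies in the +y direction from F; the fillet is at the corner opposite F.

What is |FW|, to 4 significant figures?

57.86

F is at the origin; F and U share the same y with |FU| = 28.2 and U on the −x side, so U = (-28.20, 0.000). F and B share the same x with |FB| = 52.6 and B on the +y side, so B = (0.000, 52.60). The virtual corner opposite F is at (-28.20, 52.60). A1 meets UA tangentially, so MA is at right angles to UA and the tangent condition forces MW to be normal to WB, with radius 4.1, so the center M sits 4.1 in from both sides at M = (-24.10, 48.50). That places the tangent points at A = (-28.20, 48.50) on UA and W = (-24.10, 52.60) on WB. Then |FW| = |W − F| = 57.86.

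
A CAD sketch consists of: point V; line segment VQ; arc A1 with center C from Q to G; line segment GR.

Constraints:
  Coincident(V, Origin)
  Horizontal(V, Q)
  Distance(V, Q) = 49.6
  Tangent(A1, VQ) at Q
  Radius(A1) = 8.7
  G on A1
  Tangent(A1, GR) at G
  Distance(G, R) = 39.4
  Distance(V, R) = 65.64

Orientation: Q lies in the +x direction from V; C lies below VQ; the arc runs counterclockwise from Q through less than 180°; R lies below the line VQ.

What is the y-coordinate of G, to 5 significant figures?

-9.3892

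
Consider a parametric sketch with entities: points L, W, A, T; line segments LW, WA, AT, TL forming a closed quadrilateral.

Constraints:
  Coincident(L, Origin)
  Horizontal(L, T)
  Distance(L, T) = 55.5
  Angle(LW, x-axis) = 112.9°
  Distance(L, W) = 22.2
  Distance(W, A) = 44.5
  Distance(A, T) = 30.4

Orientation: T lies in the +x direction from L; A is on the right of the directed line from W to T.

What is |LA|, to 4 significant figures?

27.07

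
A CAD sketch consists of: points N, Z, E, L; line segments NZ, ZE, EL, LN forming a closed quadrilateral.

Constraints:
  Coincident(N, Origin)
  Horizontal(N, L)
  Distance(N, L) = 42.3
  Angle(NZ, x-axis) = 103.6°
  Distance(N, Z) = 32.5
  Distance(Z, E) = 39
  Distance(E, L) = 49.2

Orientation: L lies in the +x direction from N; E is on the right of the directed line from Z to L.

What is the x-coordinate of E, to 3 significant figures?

-6.34

Checks: |ZE| = 39.00 ✓; |EL| = 49.20 ✓.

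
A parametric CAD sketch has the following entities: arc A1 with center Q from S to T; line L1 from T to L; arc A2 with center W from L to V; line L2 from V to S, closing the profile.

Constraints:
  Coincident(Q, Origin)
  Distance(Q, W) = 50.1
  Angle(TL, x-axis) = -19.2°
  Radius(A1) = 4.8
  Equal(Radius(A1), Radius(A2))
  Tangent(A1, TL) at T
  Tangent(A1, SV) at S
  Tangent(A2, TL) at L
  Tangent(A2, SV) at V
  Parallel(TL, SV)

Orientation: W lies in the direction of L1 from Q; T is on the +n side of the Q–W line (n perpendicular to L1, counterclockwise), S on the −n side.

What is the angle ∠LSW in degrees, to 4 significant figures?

5.375°

Tangency of A1 to both parallel lines with radius 4.8 puts T and S at Q ± 4.8·n: T = (1.579, 4.533), S = (-1.579, -4.533). Equal radii place L and V the same way about W: L = W + 4.8·n = (48.89, -11.94), V = W − 4.8·n = (45.73, -21.01). Then cos ∠LSW = SL·SW / (|SL||SW|), giving 5.375°.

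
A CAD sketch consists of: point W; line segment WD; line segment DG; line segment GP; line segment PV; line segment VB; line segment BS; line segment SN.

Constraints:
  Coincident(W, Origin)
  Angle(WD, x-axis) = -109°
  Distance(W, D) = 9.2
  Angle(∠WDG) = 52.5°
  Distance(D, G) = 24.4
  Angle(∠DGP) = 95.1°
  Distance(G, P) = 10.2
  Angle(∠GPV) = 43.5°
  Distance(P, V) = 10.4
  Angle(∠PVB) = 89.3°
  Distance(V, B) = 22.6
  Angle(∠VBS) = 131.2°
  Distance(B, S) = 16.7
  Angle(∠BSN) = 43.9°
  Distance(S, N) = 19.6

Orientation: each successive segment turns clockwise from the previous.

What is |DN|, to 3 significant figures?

35.0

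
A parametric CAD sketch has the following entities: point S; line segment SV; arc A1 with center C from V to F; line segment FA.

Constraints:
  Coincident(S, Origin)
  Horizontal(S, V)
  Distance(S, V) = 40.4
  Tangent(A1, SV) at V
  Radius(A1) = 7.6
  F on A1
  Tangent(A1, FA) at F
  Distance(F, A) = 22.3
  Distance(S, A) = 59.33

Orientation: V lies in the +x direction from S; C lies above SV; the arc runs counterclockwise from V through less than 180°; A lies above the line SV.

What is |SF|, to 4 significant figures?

48.22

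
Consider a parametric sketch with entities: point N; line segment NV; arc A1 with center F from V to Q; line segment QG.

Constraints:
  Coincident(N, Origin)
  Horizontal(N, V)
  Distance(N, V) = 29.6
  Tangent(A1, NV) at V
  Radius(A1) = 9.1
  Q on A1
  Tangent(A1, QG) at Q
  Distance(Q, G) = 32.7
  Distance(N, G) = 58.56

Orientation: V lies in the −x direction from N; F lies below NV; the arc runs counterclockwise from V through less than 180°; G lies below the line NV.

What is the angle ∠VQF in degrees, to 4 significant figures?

48.10°

N is at the origin; N and V share the same y with |NV| = 29.6 and V on the −x side, so V = (-29.60, 0.000). The tangent condition forces FV to be normal to NV, so F = V + (0, -9.1) = (-29.60, -9.100). Since FQ ⟂ QG (tangency), |FG| = √(9.1² + 32.7²) = 33.94 regardless of where Q sits on A1. So G lies on both circle(N, 58.56) and circle(F, 33.94); the below-NV intersection is G = (-42.17, -40.63). Q is the foot of the tangent from G: Q = (-38.65, -8.118).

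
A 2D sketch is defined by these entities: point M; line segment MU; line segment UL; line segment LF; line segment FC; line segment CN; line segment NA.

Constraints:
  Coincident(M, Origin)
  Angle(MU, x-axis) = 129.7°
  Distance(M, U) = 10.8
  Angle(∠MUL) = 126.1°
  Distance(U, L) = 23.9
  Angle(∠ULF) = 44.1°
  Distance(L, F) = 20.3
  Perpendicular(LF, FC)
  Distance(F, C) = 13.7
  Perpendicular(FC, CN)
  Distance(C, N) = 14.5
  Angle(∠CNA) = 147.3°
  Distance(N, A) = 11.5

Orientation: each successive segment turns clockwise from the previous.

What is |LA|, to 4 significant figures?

8.432

M is at the origin; MU runs at 129.7° with length 10.8, so U = (-6.899, 8.310). ∠MUL = 126.1° gives UL at 75.80° from the x-axis; with |UL| = 23.9, L = (-1.036, 31.48). ∠ULF = 44.1° gives LF at -60.10° from the x-axis; with |LF| = 20.3, F = (9.083, 13.88). LF ⟂ FC, so FC runs at -150.1°; with |FC| = 13.7, C = (-2.793, 7.052). The perpendicularity gives CN at right angles to FC, so CN runs at 119.9°; with |CN| = 14.5, N = (-10.02, 19.62). ∠CNA = 147.3° gives NA at 87.20° from the x-axis; with |NA| = 11.5, A = (-9.459, 31.11). Then |LA| = |A − L| = 8.432.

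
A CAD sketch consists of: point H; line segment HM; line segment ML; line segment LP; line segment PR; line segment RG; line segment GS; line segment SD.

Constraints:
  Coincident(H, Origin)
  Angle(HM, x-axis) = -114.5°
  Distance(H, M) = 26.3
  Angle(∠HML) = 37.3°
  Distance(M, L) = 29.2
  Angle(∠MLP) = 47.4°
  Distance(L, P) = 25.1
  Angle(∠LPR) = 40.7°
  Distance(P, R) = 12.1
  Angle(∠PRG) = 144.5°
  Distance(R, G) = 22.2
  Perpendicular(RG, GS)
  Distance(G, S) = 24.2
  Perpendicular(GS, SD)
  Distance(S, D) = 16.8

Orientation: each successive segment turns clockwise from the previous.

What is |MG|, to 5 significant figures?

28.418

H is at the origin; HM runs at -114.5° with length 26.3, so M = (-10.906, -23.932). ∠HML = 37.3° gives ML at 102.80° from the x-axis; with |ML| = 29.2, L = (-17.376, 4.5424). ∠MLP = 47.4° gives LP at -29.800° from the x-axis; with |LP| = 25.1, P = (4.4053, -7.9317). ∠LPR = 40.7° gives PR at -169.10° from the x-axis; with |PR| = 12.1, R = (-7.4764, -10.220). ∠PRG = 144.5° gives RG at 155.40° from the x-axis; with |RG| = 22.2, G = (-27.661, -0.97829). Then |MG| = |G − M| = 28.418.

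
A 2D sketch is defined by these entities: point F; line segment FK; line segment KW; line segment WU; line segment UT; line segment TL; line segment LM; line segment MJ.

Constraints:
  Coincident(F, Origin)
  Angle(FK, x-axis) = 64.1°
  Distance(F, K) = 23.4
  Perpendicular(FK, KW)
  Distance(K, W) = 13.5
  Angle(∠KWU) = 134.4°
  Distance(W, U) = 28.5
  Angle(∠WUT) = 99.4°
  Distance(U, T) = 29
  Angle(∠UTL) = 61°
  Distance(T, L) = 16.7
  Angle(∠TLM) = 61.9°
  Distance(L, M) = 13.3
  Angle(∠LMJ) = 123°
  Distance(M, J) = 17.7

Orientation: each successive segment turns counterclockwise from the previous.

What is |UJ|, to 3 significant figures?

24.5

F is at the origin; FK runs at 64.1° with length 23.4, so K = (10.2, 21.0). FK ⟂ KW, so KW runs at 154°; with |KW| = 13.5, W = (-1.92, 26.9). ∠KWU = 134.4° gives WU at -160° from the x-axis; with |WU| = 28.5, U = (-28.8, 17.3). ∠WUT = 99.4° gives UT at -79.7° from the x-axis; with |UT| = 29.0, T = (-23.6, -11.2). ∠UTL = 61.0° gives TL at 39.3° from the x-axis; with |TL| = 16.7, L = (-10.6, -0.616). ∠TLM = 61.9° gives LM at 157° from the x-axis; with |LM| = 13.3, M = (-22.9, 4.50). ∠LMJ = 123.0° gives MJ at -146° from the x-axis; with |MJ| = 17.7, J = (-37.5, -5.50). Then |UJ| = |J − U| = 24.5.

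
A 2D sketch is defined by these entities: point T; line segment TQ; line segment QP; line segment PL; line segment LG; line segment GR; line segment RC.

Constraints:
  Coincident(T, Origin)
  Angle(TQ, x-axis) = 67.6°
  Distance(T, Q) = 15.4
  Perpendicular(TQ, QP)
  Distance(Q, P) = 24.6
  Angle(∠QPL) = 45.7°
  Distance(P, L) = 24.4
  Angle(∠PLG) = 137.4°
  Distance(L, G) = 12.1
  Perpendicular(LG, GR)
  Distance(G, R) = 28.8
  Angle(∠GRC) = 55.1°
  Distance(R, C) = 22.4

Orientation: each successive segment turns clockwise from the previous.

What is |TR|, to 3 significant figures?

26.7

T is at the origin; TQ runs at 67.6° with length 15.4, so Q = (5.87, 14.2). TQ is perpendicular to QP, so QP runs at -22.4°; with |QP| = 24.6, P = (28.6, 4.86). ∠QPL = 45.7° gives PL at -157° from the x-axis; with |PL| = 24.4, L = (6.20, -4.79). ∠PLG = 137.4° gives LG at 161° from the x-axis; with |LG| = 12.1, G = (-5.22, -0.788). LG is perpendicular to GR, so GR runs at 70.7°; with |GR| = 28.8, R = (4.30, 26.4). Then |TR| = |R − T| = 26.7.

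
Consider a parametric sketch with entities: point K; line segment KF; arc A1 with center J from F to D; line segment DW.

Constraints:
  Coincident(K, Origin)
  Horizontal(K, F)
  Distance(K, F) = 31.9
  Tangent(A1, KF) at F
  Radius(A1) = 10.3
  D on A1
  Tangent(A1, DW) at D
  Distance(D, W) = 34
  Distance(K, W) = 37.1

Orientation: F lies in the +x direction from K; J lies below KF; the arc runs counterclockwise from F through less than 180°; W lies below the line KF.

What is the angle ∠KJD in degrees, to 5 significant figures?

8.2206°

K is at the origin; K and F share the same y with |KF| = 31.9 and F on the +x side, so F = (31.900, 0.0000). Since A1 is tangent to KF there, JF ⟂ KF, so J = F + (0, -10.3) = (31.900, -10.300). Since JD ⟂ DW (tangency), |JW| = √(10.3² + 34.0²) = 35.526 regardless of where D sits on A1. So W lies on both circle(K, 37.1) and circle(J, 35.526); the below-KF intersection is W = (7.6856, -36.295). D is the foot of the tangent from W: D = (22.652, -5.7662).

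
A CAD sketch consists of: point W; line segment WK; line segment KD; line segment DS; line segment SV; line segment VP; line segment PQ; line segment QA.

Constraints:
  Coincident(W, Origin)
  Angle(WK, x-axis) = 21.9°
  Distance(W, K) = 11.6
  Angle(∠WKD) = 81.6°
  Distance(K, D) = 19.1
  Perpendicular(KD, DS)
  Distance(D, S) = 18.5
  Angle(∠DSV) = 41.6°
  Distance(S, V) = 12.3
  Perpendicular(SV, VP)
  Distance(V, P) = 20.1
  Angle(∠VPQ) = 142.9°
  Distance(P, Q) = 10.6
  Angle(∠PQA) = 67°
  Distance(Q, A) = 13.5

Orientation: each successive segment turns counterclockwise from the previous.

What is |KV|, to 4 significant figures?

14.36

W is at the origin; WK runs at 21.9° with length 11.6, so K = (10.76, 4.327). ∠WKD = 81.6° gives KD at 120.3° from the x-axis; with |KD| = 19.1, D = (1.126, 20.82). KD ⟂ DS, so DS runs at -149.7°; with |DS| = 18.5, S = (-14.85, 11.48). ∠DSV = 41.6° gives SV at -11.30° from the x-axis; with |SV| = 12.3, V = (-2.785, 9.074). Then |KV| = |V − K| = 14.36.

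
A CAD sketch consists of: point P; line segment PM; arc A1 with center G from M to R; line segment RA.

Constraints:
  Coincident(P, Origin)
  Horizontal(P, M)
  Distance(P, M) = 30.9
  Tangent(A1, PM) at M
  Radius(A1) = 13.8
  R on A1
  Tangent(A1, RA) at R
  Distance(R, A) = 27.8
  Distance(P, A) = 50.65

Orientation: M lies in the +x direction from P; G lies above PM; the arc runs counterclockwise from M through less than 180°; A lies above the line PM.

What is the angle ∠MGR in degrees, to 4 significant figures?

127.9°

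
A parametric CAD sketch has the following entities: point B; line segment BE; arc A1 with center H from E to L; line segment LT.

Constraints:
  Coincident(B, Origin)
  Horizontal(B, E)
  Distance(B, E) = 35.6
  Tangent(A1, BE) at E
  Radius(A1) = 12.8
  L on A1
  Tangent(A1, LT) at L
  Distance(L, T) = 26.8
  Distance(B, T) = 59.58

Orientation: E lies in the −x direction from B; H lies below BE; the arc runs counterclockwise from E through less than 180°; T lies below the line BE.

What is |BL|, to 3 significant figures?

50.5

B is at the origin; BE is horizontal with |BE| = 35.6 and E on the −x side, so E = (-35.6, 0.00). Since A1 is tangent to BE there, HE ⟂ BE, so H = E + (0, -12.8) = (-35.6, -12.8). Since HL ⟂ LT (tangency), |HT| = √(12.8² + 26.8²) = 29.7 regardless of where L sits on A1. So T lies on both circle(B, 59.58) and circle(H, 29.7); the below-BE intersection is T = (-42.6, -41.7). L is the foot of the tangent from T: L = (-48.1, -15.4).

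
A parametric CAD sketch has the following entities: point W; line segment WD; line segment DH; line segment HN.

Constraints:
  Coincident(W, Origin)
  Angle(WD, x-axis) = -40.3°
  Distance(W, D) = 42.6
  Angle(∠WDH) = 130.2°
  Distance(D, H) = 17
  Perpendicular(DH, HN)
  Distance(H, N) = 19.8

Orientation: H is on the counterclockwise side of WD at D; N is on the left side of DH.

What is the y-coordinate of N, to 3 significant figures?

-5.22

W is at the origin; WD runs at -40.3° with length 42.6, so D = 42.6·(cos -40.3°, sin -40.3°) = (32.5, -27.6). ∠WDH = 130.2°, so DH runs at -40.3° + (180° − 130.2°) = 9.50° from the x-axis; with |DH| = 17.0, H = D + 17.0·(cos 9.50°, sin 9.50°) = (49.3, -24.7). DH is perpendicular to HN; with |HN| = 19.8 on the left of DH, N = H + 19.8·(-0.165, 0.986) = (46.0, -5.22). So N.y = -5.22.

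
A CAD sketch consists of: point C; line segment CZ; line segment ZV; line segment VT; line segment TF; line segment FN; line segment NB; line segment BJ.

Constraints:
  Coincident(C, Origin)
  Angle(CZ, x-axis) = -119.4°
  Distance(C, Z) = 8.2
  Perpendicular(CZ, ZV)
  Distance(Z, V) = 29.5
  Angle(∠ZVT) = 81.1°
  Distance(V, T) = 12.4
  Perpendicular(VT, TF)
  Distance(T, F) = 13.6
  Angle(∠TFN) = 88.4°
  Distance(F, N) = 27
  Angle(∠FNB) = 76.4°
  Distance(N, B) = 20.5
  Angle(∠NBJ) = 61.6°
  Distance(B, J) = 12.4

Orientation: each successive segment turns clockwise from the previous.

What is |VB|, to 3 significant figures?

11.5

C is at the origin; CZ runs at -119.4° with length 8.2, so Z = (-4.03, -7.14). CZ is perpendicular to ZV, so ZV runs at 151°; with |ZV| = 29.5, V = (-29.7, 7.34). ∠ZVT = 81.1° gives VT at 51.7° from the x-axis; with |VT| = 12.4, T = (-22.0, 17.1). VT is perpendicular to TF, so TF runs at -38.3°; with |TF| = 13.6, F = (-11.4, 8.64). ∠TFN = 88.4° gives FN at -130° from the x-axis; with |FN| = 27.0, N = (-28.7, -12.1). ∠FNB = 76.4° gives NB at 126° from the x-axis; with |NB| = 20.5, B = (-40.9, 4.41). Then |VB| = |B − V| = 11.5.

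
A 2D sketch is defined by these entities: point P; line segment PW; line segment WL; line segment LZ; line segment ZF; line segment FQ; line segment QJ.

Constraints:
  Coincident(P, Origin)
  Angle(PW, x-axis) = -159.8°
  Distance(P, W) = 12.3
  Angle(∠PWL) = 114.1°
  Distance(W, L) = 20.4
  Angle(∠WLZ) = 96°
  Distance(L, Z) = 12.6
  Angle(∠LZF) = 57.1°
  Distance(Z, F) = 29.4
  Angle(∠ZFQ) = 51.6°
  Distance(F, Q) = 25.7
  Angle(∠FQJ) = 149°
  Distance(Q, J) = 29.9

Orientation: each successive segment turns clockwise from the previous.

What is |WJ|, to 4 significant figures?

49.26

P is at the origin; PW runs at -159.8° with length 12.3, so W = (-11.54, -4.247). ∠PWL = 114.1° gives WL at 134.3° from the x-axis; with |WL| = 20.4, L = (-25.79, 10.35). ∠WLZ = 96.0° gives LZ at 50.30° from the x-axis; with |LZ| = 12.6, Z = (-17.74, 20.05). ∠LZF = 57.1° gives ZF at -72.60° from the x-axis; with |ZF| = 29.4, F = (-8.951, -8.007). ∠ZFQ = 51.6° gives FQ at 159.0° from the x-axis; with |FQ| = 25.7, Q = (-32.94, 1.203). ∠FQJ = 149.0° gives QJ at 128.0° from the x-axis; with |QJ| = 29.9, J = (-51.35, 24.76). Then |WJ| = |J − W| = 49.26.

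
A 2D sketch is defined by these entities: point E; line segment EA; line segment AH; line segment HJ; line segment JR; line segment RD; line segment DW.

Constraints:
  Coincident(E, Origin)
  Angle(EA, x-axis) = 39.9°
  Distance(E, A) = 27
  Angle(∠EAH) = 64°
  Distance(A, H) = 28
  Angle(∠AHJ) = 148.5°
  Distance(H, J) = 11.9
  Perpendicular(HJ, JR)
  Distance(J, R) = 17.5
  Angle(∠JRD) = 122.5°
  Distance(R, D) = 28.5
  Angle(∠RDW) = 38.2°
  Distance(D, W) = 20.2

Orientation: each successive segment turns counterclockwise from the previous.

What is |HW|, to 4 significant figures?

14.79

E is at the origin; EA runs at 39.9° with length 27.0, so A = (20.71, 17.32). ∠EAH = 64.0° gives AH at 155.9° from the x-axis; with |AH| = 28.0, H = (-4.846, 28.75). ∠AHJ = 148.5° gives HJ at -172.6° from the x-axis; with |HJ| = 11.9, J = (-16.65, 27.22). HJ ⟂ JR, so JR runs at -82.60°; with |JR| = 17.5, R = (-14.39, 9.865). ∠JRD = 122.5° gives RD at -25.10° from the x-axis; with |RD| = 28.5, D = (11.42, -2.224). ∠RDW = 38.2° gives DW at 116.7° from the x-axis; with |DW| = 20.2, W = (2.340, 15.82). Then |HW| = |W − H| = 14.79.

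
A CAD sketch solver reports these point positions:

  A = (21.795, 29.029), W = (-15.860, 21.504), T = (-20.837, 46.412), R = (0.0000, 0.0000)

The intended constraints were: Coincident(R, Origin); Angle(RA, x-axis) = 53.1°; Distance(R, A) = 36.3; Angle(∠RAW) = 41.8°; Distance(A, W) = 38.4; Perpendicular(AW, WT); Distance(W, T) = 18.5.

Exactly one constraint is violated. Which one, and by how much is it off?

Distance(W, T) = 18.5 — off by 6.90.

R = (0.00, 0.00) ✓; RA at 53.10° ✓; |RA| = 36.30 ✓; ∠RAW = 41.80° ✓; |AW| = 38.40 ✓; ∠(AW, WT) = 90.00° ✓; |WT| = 25.40 ✗.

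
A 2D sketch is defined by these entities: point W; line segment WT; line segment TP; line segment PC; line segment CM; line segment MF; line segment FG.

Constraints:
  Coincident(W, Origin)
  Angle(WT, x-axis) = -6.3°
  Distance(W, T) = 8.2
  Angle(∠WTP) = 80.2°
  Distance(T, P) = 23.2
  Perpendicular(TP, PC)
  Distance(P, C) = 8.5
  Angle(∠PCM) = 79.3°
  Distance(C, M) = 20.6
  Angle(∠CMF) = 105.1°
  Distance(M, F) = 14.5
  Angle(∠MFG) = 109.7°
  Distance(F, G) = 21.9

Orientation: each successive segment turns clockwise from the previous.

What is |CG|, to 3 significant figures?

27.3

W is at the origin; WT runs at -6.3° with length 8.2, so T = (8.15, -0.900). ∠WTP = 80.2° gives TP at -106° from the x-axis; with |TP| = 23.2, P = (1.72, -23.2). TP is perpendicular to PC, so PC runs at 164°; with |PC| = 8.5, C = (-6.45, -20.8). ∠PCM = 79.3° gives CM at 63.2° from the x-axis; with |CM| = 20.6, M = (2.84, -2.45). ∠CMF = 105.1° gives MF at -11.7° from the x-axis; with |MF| = 14.5, F = (17.0, -5.39). ∠MFG = 109.7° gives FG at -82.0° from the x-axis; with |FG| = 21.9, G = (20.1, -27.1). Then |CG| = |G − C| = 27.3.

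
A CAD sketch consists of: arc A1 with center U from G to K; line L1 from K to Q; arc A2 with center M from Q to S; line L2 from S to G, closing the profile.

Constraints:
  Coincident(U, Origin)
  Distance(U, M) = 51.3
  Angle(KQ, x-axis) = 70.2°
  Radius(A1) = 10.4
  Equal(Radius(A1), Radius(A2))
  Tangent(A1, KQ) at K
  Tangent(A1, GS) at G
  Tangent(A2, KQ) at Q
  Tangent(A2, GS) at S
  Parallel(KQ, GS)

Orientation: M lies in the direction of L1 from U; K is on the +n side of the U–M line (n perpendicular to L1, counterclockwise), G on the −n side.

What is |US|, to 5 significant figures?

52.344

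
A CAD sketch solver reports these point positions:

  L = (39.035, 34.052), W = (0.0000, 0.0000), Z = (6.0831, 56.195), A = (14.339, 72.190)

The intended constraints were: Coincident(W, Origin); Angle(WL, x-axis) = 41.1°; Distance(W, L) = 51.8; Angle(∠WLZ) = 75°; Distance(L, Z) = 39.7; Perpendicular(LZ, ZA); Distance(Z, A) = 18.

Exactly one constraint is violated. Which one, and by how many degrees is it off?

Perpendicular(LZ, ZA) — off by 6.60°.

W = (0.00, 0.00) ✓; WL at 41.10° ✓; |WL| = 51.80 ✓; ∠WLZ = 75.00° ✓; |LZ| = 39.70 ✓; ∠(LZ, ZA) = 83.40° ✗; |ZA| = 18.00 ✓.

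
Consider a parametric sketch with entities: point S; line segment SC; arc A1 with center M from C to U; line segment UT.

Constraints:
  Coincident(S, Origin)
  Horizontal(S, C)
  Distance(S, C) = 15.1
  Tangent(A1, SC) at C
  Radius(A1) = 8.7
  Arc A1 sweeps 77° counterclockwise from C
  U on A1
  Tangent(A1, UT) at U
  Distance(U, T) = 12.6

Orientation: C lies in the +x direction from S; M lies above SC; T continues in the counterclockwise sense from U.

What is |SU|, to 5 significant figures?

24.522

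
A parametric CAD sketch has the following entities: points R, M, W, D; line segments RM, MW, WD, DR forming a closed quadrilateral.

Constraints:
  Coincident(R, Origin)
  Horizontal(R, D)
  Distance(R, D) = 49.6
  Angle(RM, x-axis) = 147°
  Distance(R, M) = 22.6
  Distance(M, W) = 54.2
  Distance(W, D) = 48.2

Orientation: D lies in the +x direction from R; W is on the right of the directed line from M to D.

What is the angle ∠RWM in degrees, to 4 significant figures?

13.64°

Checks: |MW| = 54.20 ✓; |WD| = 48.20 ✓.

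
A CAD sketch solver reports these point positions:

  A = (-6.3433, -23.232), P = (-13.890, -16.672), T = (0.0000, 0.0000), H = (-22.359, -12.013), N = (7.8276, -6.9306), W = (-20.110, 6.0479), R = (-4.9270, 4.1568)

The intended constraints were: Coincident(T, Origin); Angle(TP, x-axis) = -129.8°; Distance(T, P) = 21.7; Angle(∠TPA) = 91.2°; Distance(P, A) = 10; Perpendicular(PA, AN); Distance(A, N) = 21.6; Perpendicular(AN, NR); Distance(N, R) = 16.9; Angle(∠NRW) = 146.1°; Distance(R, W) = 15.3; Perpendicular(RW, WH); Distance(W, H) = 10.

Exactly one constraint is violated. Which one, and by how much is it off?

Distance(W, H) = 10 — off by 8.20.

T = (0.00, 0.00) ✓; TP at -129.8° ✓; |TP| = 21.70 ✓; ∠TPA = 91.20° ✓; |PA| = 9.999 ✓; ∠(PA, AN) = 90.00° ✓; |AN| = 21.60 ✓; ∠(AN, NR) = 90.00° ✓; |NR| = 16.90 ✓; ∠NRW = 146.1° ✓; |RW| = 15.30 ✓; ∠(RW, WH) = 90.00° ✓; |WH| = 18.20 ✗.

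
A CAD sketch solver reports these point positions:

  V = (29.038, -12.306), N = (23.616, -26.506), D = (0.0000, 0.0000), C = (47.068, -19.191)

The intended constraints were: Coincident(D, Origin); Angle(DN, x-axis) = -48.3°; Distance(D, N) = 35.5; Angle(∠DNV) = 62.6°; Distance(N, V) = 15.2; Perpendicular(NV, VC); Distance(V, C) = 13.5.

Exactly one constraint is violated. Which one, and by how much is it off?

Distance(V, C) = 13.5 — off by 5.80.

D = (0.00, 0.00) ✓; DN at -48.30° ✓; |DN| = 35.50 ✓; ∠DNV = 62.60° ✓; |NV| = 15.20 ✓; ∠(NV, VC) = 90.00° ✓; |VC| = 19.30 ✗.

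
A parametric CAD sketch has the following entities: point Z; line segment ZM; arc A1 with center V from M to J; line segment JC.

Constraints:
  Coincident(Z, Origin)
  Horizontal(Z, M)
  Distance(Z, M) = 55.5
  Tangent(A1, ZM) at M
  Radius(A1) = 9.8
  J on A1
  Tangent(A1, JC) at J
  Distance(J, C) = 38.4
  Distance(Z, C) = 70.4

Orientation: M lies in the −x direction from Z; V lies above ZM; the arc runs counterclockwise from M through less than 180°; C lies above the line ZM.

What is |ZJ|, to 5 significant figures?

47.074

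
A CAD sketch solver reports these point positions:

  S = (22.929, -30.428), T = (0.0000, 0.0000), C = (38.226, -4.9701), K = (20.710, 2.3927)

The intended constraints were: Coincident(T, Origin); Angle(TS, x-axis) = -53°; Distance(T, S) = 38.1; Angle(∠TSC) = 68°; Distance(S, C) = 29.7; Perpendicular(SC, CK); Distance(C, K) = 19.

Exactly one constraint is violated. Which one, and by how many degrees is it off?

Perpendicular(SC, CK) — off by 8.20°.

T = (0.00, 0.00) ✓; TS at -53.00° ✓; |TS| = 38.10 ✓; ∠TSC = 68.00° ✓; |SC| = 29.70 ✓; ∠(SC, CK) = 98.20° ✗; |CK| = 19.00 ✓.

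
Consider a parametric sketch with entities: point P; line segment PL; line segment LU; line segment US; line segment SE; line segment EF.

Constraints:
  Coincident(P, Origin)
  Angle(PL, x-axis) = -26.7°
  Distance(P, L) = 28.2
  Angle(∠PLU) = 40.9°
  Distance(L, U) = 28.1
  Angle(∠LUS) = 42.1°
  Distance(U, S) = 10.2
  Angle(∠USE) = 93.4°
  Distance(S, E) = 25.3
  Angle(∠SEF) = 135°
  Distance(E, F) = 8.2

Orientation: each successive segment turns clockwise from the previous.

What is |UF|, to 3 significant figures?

32.0

P is at the origin; PL runs at -26.7° with length 28.2, so L = (25.2, -12.7). ∠PLU = 40.9° gives LU at -166° from the x-axis; with |LU| = 28.1, U = (-2.05, -19.6). ∠LUS = 42.1° gives US at 56.3° from the x-axis; with |US| = 10.2, S = (3.61, -11.1). ∠USE = 93.4° gives SE at -30.3° from the x-axis; with |SE| = 25.3, E = (25.5, -23.8). ∠SEF = 135.0° gives EF at -75.3° from the x-axis; with |EF| = 8.2, F = (27.5, -31.8). Then |UF| = |F − U| = 32.0.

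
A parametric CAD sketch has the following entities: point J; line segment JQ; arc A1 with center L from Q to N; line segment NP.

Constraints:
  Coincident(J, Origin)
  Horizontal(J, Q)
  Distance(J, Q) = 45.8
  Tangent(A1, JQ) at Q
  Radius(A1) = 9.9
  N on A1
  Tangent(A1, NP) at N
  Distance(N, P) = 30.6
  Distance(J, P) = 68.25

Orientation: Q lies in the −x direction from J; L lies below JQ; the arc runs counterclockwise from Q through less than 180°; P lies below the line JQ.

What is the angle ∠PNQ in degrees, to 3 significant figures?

134°

Checks: |LN| = 9.900 ✓; ∠(LN, NP) = 90.00° ✓; |NP| = 30.60 ✓; |JP| = 68.25 ✓.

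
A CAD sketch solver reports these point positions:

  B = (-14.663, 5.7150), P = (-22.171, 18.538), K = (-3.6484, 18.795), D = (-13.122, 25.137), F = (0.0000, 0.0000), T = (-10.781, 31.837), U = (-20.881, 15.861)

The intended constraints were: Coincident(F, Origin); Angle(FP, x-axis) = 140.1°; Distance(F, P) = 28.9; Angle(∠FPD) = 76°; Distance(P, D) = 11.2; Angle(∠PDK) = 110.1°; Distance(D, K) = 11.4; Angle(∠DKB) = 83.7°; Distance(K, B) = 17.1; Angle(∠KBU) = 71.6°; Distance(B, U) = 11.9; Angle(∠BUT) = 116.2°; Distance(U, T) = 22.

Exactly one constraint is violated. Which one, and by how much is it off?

Distance(U, T) = 22 — off by 3.10.

F = (0.00, 0.00) ✓; FP at 140.1° ✓; |FP| = 28.90 ✓; ∠FPD = 76.00° ✓; |PD| = 11.20 ✓; ∠PDK = 110.1° ✓; |DK| = 11.40 ✓; ∠DKB = 83.70° ✓; |KB| = 17.10 ✓; ∠KBU = 71.60° ✓; |BU| = 11.90 ✓; ∠BUT = 116.2° ✓; |UT| = 18.90 ✗.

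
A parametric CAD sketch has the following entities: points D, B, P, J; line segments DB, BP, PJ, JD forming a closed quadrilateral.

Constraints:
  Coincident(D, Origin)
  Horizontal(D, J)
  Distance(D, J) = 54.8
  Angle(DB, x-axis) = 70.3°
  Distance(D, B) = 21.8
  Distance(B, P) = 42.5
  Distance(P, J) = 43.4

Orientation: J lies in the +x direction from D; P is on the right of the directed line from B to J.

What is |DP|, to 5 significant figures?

26.812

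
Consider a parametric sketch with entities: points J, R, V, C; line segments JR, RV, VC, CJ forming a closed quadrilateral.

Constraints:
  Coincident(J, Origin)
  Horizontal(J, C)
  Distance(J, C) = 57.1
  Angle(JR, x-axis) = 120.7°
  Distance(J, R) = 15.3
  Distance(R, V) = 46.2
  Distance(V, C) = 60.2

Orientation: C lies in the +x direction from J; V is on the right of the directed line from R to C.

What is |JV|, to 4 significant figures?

31.56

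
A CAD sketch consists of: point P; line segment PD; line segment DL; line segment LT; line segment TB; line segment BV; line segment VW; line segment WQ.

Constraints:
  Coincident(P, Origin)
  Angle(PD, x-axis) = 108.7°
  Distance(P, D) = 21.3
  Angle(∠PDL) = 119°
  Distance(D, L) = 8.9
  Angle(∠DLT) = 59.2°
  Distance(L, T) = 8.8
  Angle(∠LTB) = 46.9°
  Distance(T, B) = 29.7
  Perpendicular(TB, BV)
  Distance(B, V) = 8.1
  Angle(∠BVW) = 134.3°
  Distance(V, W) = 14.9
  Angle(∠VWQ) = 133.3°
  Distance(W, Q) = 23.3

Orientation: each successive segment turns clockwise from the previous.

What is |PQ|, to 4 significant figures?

34.82

∠BVW = 134.3° gives VW at 18.10° from the x-axis; with |VW| = 14.9, W = (-7.191, 43.35). ∠VWQ = 133.3° gives WQ at -28.60° from the x-axis; with |WQ| = 23.3, Q = (13.27, 32.19). Then |PQ| = |Q − P| = 34.82.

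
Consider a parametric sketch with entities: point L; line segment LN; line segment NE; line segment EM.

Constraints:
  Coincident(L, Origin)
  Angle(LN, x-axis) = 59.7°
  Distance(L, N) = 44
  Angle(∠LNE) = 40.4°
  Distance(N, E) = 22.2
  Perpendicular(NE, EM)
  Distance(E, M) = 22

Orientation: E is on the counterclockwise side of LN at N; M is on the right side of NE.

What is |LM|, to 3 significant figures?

51.8

L is at the origin; LN runs at 59.7° with length 44.0, so N = 44.0·(cos 59.7°, sin 59.7°) = (22.2, 38.0). ∠LNE = 40.4°, so NE runs at 59.7° + (180° − 40.4°) = 199° from the x-axis; with |NE| = 22.2, E = N + 22.2·(cos 199°, sin 199°) = (1.25, 30.7). NE is perpendicular to EM; with |EM| = 22.0 on the right of NE, M = E + 22.0·(-0.331, 0.944) = (-6.02, 51.4). Then |LM| = |M − L| = 51.8.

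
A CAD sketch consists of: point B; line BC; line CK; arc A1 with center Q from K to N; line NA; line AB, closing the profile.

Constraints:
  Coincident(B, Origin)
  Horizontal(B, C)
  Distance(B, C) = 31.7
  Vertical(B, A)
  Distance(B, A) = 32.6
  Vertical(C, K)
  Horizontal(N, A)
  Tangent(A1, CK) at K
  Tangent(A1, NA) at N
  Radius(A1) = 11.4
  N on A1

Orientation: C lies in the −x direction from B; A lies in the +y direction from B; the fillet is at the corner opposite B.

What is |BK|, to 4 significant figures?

38.14

B is at the origin; B and C share the same y with |BC| = 31.7 and C on the −x side, so C = (-31.70, 0.000). B and A share the same x with |BA| = 32.6 and A on the +y side, so A = (0.000, 32.60). The virtual corner opposite B is at (-31.70, 32.60). The tangent condition forces QK to be normal to CK and A1 meets NA tangentially, so QN is at right angles to NA, with radius 11.4, so the center Q sits 11.4 in from both sides at Q = (-20.30, 21.20). That places the tangent points at K = (-31.70, 21.20) on CK and N = (-20.30, 32.60) on NA. Then |BK| = |K − B| = 38.14.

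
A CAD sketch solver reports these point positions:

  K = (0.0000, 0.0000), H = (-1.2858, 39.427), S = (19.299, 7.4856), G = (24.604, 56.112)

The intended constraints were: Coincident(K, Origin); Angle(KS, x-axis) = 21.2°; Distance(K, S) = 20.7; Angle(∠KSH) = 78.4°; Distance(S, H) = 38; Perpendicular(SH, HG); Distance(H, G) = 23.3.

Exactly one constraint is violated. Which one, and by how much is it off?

Distance(H, G) = 23.3 — off by 7.50.

K = (0.00, 0.00) ✓; KS at 21.20° ✓; |KS| = 20.70 ✓; ∠KSH = 78.40° ✓; |SH| = 38.00 ✓; ∠(SH, HG) = 90.00° ✓; |HG| = 30.80 ✗.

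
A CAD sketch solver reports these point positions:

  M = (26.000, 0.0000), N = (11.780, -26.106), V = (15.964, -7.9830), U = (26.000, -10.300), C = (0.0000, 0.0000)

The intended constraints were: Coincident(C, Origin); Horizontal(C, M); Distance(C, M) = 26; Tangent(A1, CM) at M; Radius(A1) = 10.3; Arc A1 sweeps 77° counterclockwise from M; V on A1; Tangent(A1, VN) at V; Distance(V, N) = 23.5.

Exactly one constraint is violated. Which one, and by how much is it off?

Distance(V, N) = 23.5 — off by 4.90.

C = (0.00, 0.00) ✓; C.y = 0.00, M.y = 0.00 ✓; |CM| = 26.00 ✓; ∠(UM, MC) = 90.00° ✓; |UM| = 10.30 ✓; bearing(U→V) − bearing(U→M) = 77.00° ✓; |UV| = 10.30 ✓; ∠(UV, VN) = 90.00° ✓; |VN| = 18.60 ✗.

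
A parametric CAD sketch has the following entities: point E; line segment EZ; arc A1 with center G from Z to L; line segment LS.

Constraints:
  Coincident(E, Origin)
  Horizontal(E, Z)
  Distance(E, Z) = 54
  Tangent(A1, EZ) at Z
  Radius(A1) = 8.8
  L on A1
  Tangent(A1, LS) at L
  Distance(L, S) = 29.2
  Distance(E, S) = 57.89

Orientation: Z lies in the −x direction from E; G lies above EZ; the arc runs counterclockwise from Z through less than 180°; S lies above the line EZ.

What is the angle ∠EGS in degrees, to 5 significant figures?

80.126°

Checks: |GL| = 8.800 ✓; ∠(GL, LS) = 90.00° ✓; |LS| = 29.20 ✓; |ES| = 57.89 ✓.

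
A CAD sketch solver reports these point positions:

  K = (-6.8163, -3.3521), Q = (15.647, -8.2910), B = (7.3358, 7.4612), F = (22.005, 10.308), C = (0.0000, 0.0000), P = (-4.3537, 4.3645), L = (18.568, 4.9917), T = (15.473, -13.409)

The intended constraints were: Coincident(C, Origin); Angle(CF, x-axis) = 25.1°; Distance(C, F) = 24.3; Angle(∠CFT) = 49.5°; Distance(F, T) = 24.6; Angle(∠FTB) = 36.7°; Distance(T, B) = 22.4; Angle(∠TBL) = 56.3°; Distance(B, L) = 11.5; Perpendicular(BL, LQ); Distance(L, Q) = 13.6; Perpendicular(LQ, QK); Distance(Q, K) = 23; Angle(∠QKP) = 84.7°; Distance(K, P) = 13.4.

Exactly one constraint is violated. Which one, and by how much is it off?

Distance(K, P) = 13.4 — off by 5.30.

C = (0.00, 0.00) ✓; CF at 25.10° ✓; |CF| = 24.30 ✓; ∠CFT = 49.50° ✓; |FT| = 24.60 ✓; ∠FTB = 36.70° ✓; |TB| = 22.40 ✓; ∠TBL = 56.30° ✓; |BL| = 11.50 ✓; ∠(BL, LQ) = 90.00° ✓; |LQ| = 13.60 ✓; ∠(LQ, QK) = 90.00° ✓; |QK| = 23.00 ✓; ∠QKP = 84.70° ✓; |KP| = 8.100 ✗.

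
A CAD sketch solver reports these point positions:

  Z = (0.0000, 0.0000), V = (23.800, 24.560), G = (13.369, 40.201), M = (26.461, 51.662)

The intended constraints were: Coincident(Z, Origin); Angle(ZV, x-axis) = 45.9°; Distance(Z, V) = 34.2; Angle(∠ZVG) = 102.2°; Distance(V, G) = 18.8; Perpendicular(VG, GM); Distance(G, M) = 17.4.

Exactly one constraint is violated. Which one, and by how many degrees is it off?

Perpendicular(VG, GM) — off by 7.50°.

Z = (0.00, 0.00) ✓; ZV at 45.90° ✓; |ZV| = 34.20 ✓; ∠ZVG = 102.2° ✓; |VG| = 18.80 ✓; ∠(VG, GM) = 82.50° ✗; |GM| = 17.40 ✓.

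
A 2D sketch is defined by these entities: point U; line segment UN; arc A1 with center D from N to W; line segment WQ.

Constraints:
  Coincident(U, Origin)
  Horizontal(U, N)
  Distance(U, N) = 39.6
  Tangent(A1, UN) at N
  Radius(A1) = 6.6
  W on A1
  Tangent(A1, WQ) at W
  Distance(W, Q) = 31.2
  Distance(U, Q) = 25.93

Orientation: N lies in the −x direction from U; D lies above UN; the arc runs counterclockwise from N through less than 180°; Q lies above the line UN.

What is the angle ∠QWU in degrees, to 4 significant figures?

45.51°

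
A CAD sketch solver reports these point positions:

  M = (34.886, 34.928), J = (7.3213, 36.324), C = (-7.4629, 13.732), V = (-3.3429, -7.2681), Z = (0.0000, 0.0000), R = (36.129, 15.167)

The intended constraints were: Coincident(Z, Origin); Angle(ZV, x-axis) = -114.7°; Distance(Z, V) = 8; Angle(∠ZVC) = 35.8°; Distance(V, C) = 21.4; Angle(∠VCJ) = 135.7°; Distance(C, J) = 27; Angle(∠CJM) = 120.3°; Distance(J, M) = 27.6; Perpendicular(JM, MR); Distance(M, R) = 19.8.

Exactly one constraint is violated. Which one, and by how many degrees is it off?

Perpendicular(JM, MR) — off by 6.50°.

Z = (0.00, 0.00) ✓; ZV at -114.7° ✓; |ZV| = 8.000 ✓; ∠ZVC = 35.80° ✓; |VC| = 21.40 ✓; ∠VCJ = 135.7° ✓; |CJ| = 27.00 ✓; ∠CJM = 120.3° ✓; |JM| = 27.60 ✓; ∠(JM, MR) = 83.50° ✗; |MR| = 19.80 ✓.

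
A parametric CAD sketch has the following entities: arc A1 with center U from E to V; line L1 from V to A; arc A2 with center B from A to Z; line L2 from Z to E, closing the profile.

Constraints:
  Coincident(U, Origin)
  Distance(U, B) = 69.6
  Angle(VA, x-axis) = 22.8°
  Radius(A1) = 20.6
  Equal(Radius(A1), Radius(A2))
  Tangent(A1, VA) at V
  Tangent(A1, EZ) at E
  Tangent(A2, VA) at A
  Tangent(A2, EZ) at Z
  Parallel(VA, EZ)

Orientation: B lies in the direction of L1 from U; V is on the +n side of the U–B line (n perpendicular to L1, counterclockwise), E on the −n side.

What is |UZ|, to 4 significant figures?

72.58

The slot axis is L1's direction at 22.8°, so u = (cos 22.8°, sin 22.8°) = (0.9219, 0.3875) and n = (−sin 22.8°, cos 22.8°) = (-0.3875, 0.9219). U is at the origin and B lies 69.6 along u from U, so B = 69.6·u = (64.16, 26.97). Tangency of A1 to both parallel lines with radius 20.6 puts V and E at U ± 20.6·n: V = (-7.983, 18.99), E = (7.983, -18.99). Equal radii place A and Z the same way about B: A = B + 20.6·n = (56.18, 45.96), Z = B − 20.6·n = (72.14, 7.981). Then |UZ| = |Z − U| = 72.58.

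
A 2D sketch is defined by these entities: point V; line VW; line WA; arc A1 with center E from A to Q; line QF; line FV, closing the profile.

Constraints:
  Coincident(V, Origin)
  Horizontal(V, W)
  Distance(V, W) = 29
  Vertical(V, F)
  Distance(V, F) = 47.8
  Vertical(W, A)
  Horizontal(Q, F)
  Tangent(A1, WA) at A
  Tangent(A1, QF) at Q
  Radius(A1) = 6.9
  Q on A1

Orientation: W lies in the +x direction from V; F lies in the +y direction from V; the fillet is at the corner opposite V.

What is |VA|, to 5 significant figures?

50.138

The virtual corner opposite V is at (29.000, 47.800). Tangency of A1 to WA means the radius EA is perpendicular to WA and tangency of A1 to QF means the radius EQ is perpendicular to QF, with radius 6.9, so the center E sits 6.9 in from both sides at E = (22.100, 40.900). That places the tangent points at A = (29.000, 40.900) on WA and Q = (22.100, 47.800) on QF. Then |VA| = |A − V| = 50.138.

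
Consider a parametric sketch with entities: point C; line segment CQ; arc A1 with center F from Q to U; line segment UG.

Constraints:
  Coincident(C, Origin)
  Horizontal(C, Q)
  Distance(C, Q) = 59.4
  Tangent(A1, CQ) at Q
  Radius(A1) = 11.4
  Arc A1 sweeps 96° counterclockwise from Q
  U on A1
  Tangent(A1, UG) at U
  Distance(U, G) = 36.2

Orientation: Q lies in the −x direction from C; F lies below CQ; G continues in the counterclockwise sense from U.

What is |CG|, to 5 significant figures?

82.729

On A1, Q sits at bearing 90° from F; a 96° counterclockwise sweep puts U at bearing 186°, so U = F + 11.4·(cos 186°, sin 186°) = (-70.738, -12.592). Tangency of A1 to UG means the radius FU is perpendicular to UG, so UG runs along (−sin 186°, cos 186°); with |UG| = 36.2, G = (-66.954, -48.593). Then |CG| = |G − C| = 82.729.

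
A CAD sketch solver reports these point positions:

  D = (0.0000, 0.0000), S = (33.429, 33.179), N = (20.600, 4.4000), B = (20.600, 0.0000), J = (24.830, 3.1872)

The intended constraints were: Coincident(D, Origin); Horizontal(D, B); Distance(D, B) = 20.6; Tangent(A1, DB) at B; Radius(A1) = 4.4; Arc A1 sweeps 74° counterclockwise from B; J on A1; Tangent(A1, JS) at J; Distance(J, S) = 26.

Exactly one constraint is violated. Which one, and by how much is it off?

Distance(J, S) = 26 — off by 5.20.

D = (0.00, 0.00) ✓; D.y = 0.00, B.y = 0.00 ✓; |DB| = 20.60 ✓; ∠(NB, BD) = 90.00° ✓; |NB| = 4.400 ✓; bearing(N→J) − bearing(N→B) = 74.00° ✓; |NJ| = 4.400 ✓; ∠(NJ, JS) = 90.00° ✓; |JS| = 31.20 ✗.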